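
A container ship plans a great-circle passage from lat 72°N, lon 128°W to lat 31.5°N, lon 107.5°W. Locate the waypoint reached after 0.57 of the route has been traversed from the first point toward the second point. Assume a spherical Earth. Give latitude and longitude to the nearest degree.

Convert each endpoint to a unit vector on the sphere (x = cos φ cos λ, y = cos φ sin λ, z = sin φ).
The central angle between the endpoints is δ = arccos(p₁·p₂) ≈ 0.732 rad (42.0°).
Interpolate at f = 0.57 with slerp weights a = sin((1−f)δ)/sin δ ≈ 0.463, b = sin(fδ)/sin δ ≈ 0.606.
p = a·p₁ + b·p₂ ≈ (-0.244, -0.606, 0.757); φ = arcsin(p_z) ≈ 49.23°, λ = atan2(p_y, p_x) ≈ -111.90°.

≈ lat 49°N, lon 112°W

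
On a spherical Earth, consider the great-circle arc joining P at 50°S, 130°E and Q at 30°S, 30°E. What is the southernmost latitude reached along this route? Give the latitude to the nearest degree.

The great circle lies in the plane with unit normal n̂ = (p₁ × p₂)/|p₁ × p₂|.
Here n̂_z ≈ -0.572; the vertex latitude is φ_max = arccos|n̂_z| ≈ 55.1°.
Check via Clairaut: cos φ_max = |cos φ₁| · sin C = cos(50.0°)·sin(117.1°) ≈ 0.572, again giving ≈ 55.1°.

≈ 55°S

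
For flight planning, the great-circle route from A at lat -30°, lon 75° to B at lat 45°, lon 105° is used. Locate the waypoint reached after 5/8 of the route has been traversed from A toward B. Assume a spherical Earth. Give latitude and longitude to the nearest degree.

Convert each endpoint to a unit vector on the sphere (x = cos φ cos λ, y = cos φ sin λ, z = sin φ).
The central angle between the endpoints is δ = arccos(p₁·p₂) ≈ 1.393 rad (79.8°).
Interpolate at f = 5/8 with slerp weights a = sin((1−f)δ)/sin δ ≈ 0.507, b = sin(fδ)/sin δ ≈ 0.777.
p = a·p₁ + b·p₂ ≈ (-0.029, 0.955, 0.296); φ = arcsin(p_z) ≈ 17.21°, λ = atan2(p_y, p_x) ≈ 91.71°.

≈ lat 17°, lon 92°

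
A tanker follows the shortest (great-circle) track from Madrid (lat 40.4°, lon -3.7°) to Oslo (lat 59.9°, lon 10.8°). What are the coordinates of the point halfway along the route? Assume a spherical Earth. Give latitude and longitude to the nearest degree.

The haversine formula gives a central angle δ ≈ 0.375 rad (21.5°) between the endpoints.
Interpolate at f = 1/2 with slerp weights a = sin((1−f)δ)/sin δ ≈ 0.509, b = sin(fδ)/sin δ ≈ 0.509.
p = a·p₁ + b·p₂ ≈ (0.637, 0.023, 0.770); φ = arcsin(p_z) ≈ 50.37°, λ = atan2(p_y, p_x) ≈ 2.05°.

≈ lat 50°, lon 2°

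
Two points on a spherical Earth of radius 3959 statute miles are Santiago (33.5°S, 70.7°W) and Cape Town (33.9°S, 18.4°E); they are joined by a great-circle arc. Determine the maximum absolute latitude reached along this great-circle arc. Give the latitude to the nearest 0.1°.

The great circle lies in the plane with unit normal n̂ = (p₁ × p₂)/|p₁ × p₂|.
Here n̂_z ≈ +0.730; the vertex latitude is φ_max = arccos|n̂_z| ≈ 43.1°.
Check via Clairaut: cos φ_max = |cos φ₁| · sin C = cos(33.5°)·sin(118.9°) ≈ 0.730, again giving ≈ 43.1°.

≈ 43.1°S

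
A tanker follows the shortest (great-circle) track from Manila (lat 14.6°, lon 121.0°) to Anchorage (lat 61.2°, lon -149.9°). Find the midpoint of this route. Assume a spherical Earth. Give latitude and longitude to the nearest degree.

Write both endpoints as unit vectors p₁, p₂ with components (cos φ cos λ, cos φ sin λ, sin φ).
The central angle between the endpoints is δ = arccos(p₁·p₂) ≈ 1.341 rad (76.8°).
Interpolate at f = 1/2 with slerp weights a = sin((1−f)δ)/sin δ ≈ 0.638, b = sin(fδ)/sin δ ≈ 0.638.
p = a·p₁ + b·p₂ ≈ (-0.584, 0.375, 0.720); φ = arcsin(p_z) ≈ 46.05°, λ = atan2(p_y, p_x) ≈ 147.29°.

≈ lat 46°, lon 147°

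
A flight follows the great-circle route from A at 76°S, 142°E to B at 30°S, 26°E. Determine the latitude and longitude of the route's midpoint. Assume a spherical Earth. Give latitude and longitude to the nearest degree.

≈ 62°S, 42°E

From cos δ = sin φ₁ sin φ₂ + cos φ₁ cos φ₂ cos Δλ, the central angle is δ ≈ 1.167 rad (66.8°).
Interpolate at f = 1/2 with slerp weights a = sin((1−f)δ)/sin δ ≈ 0.599, b = sin(fδ)/sin δ ≈ 0.599.
p = a·p₁ + b·p₂ ≈ (0.352, 0.317, -0.881); φ = arcsin(p_z) ≈ -61.74°, λ = atan2(p_y, p_x) ≈ 41.97°.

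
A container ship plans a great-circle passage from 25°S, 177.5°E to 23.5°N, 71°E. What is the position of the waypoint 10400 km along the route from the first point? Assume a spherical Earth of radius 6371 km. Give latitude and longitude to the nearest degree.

≈ 16°N, 91°E

Convert each endpoint to a unit vector on the sphere (x = cos φ cos λ, y = cos φ sin λ, z = sin φ).
The central angle between the endpoints is δ = arccos(p₁·p₂) ≈ 1.987 rad (113.9°). The total great-circle distance is δ·R ≈ 1.987 × 6371 ≈ 12661 km, so the target fraction is f = 10400/12661 ≈ 0.821.
Interpolate at f ≈ 0.821 with slerp weights a = sin((1−f)δ)/sin δ ≈ 0.380, b = sin(fδ)/sin δ ≈ 1.091.
p = a·p₁ + b·p₂ ≈ (-0.018, 0.961, 0.275); φ = arcsin(p_z) ≈ 15.94°, λ = atan2(p_y, p_x) ≈ 91.09°.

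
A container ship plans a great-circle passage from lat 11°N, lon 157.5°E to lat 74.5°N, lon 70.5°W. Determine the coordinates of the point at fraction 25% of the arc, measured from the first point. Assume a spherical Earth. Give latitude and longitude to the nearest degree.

Write both endpoints as unit vectors p₁, p₂ with components (cos φ cos λ, cos φ sin λ, sin φ).
The central angle between the endpoints is δ = arccos(p₁·p₂) ≈ 1.562 rad (89.5°).
Interpolate at f = 0.25 with slerp weights a = sin((1−f)δ)/sin δ ≈ 0.922, b = sin(fδ)/sin δ ≈ 0.381.
p = a·p₁ + b·p₂ ≈ (-0.802, 0.250, 0.543); φ = arcsin(p_z) ≈ 32.87°, λ = atan2(p_y, p_x) ≈ 162.67°.

≈ lat 33°N, lon 163°E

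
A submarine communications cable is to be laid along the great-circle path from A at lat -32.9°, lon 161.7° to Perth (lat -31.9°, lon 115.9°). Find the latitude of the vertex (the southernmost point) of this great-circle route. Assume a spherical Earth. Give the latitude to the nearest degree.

≈ -35°

The great circle lies in the plane with unit normal n̂ = (p₁ × p₂)/|p₁ × p₂|.
Here n̂_z ≈ -0.823; the vertex latitude is φ_max = arccos|n̂_z| ≈ 34.6°.
Check via Clairaut: cos φ_max = |cos φ₁| · sin C = cos(32.9°)·sin(101.4°) ≈ 0.823, again giving ≈ 34.6°.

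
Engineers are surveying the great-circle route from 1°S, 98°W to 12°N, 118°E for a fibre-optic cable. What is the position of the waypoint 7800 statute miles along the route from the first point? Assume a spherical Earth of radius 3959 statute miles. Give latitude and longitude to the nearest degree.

≈ 18°N, 148°E

Convert each endpoint to a unit vector on the sphere (x = cos φ cos λ, y = cos φ sin λ, z = sin φ).
The central angle between the endpoints is δ = arccos(p₁·p₂) ≈ 2.490 rad (142.6°). The total great-circle distance is δ·R ≈ 2.490 × 3959 ≈ 9856 mi, so the target fraction is f = 7800/9856 ≈ 0.791.
Interpolate at f ≈ 0.791 with slerp weights a = sin((1−f)δ)/sin δ ≈ 0.818, b = sin(fδ)/sin δ ≈ 1.518.
p = a·p₁ + b·p₂ ≈ (-0.811, 0.501, 0.301); φ = arcsin(p_z) ≈ 17.54°, λ = atan2(p_y, p_x) ≈ 148.27°.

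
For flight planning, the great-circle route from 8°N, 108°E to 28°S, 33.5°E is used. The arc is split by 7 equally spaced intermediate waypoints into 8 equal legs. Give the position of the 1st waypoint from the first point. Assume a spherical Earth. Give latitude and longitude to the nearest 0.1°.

The haversine formula gives a central angle δ ≈ 1.402 rad (80.3°) between the endpoints.
Interpolate at f = 1/8 with slerp weights a = sin((1−f)δ)/sin δ ≈ 0.955, b = sin(fδ)/sin δ ≈ 0.177.
p = a·p₁ + b·p₂ ≈ (-0.162, 0.986, 0.050); φ = arcsin(p_z) ≈ 2.86°, λ = atan2(p_y, p_x) ≈ 99.34°.

≈ 2.9°N, 99.3°E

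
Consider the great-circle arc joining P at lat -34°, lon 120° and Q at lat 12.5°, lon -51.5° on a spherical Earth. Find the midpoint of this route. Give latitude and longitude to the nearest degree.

From cos δ = sin φ₁ sin φ₂ + cos φ₁ cos φ₂ cos Δλ, the central angle is δ ≈ 2.743 rad (157.2°).
Interpolate at f = 1/2 with slerp weights a = sin((1−f)δ)/sin δ ≈ 2.524, b = sin(fδ)/sin δ ≈ 2.524.
p = a·p₁ + b·p₂ ≈ (0.488, -0.116, -0.865); φ = arcsin(p_z) ≈ -59.90°, λ = atan2(p_y, p_x) ≈ -13.41°.

≈ lat -60°, lon -13°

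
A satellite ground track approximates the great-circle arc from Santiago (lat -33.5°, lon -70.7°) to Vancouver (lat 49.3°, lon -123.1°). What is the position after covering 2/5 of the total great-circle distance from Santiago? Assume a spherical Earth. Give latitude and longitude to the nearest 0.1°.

The haversine formula gives a central angle δ ≈ 1.658 rad (95.0°) between the endpoints.
Interpolate at f = 2/5 with slerp weights a = sin((1−f)δ)/sin δ ≈ 0.842, b = sin(fδ)/sin δ ≈ 0.618.
p = a·p₁ + b·p₂ ≈ (0.012, -1.000, 0.004); φ = arcsin(p_z) ≈ 0.22°, λ = atan2(p_y, p_x) ≈ -89.31°.

≈ lat 0.2°, lon -89.3°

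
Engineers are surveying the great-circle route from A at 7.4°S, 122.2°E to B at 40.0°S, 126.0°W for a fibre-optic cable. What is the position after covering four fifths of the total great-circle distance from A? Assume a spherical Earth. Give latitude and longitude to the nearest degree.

≈ 44°S, 153°W

From cos δ = sin φ₁ sin φ₂ + cos φ₁ cos φ₂ cos Δλ, the central angle is δ ≈ 1.771 rad (101.5°).
Interpolate at f = 4/5 with slerp weights a = sin((1−f)δ)/sin δ ≈ 0.354, b = sin(fδ)/sin δ ≈ 1.008.
p = a·p₁ + b·p₂ ≈ (-0.641, -0.328, -0.694); φ = arcsin(p_z) ≈ -43.93°, λ = atan2(p_y, p_x) ≈ -152.91°.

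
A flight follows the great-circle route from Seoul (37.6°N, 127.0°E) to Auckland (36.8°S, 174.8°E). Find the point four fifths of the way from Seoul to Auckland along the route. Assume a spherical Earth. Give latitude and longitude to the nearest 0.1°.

From cos δ = sin φ₁ sin φ₂ + cos φ₁ cos φ₂ cos Δλ, the central angle is δ ≈ 1.510 rad (86.5°).
Interpolate at f = 4/5 with slerp weights a = sin((1−f)δ)/sin δ ≈ 0.298, b = sin(fδ)/sin δ ≈ 0.937.
p = a·p₁ + b·p₂ ≈ (-0.889, 0.257, -0.379); φ = arcsin(p_z) ≈ -22.29°, λ = atan2(p_y, p_x) ≈ 163.90°.

≈ (22.3°S, 163.9°E)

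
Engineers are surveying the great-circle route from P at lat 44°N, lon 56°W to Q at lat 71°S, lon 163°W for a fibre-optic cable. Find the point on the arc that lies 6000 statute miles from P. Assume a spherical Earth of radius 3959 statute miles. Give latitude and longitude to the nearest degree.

Write both endpoints as unit vectors p₁, p₂ with components (cos φ cos λ, cos φ sin λ, sin φ).
The central angle between the endpoints is δ = arccos(p₁·p₂) ≈ 2.382 rad (136.5°). The total great-circle distance is δ·R ≈ 2.382 × 3959 ≈ 9431 mi, so the target fraction is f = 6000/9431 ≈ 0.636.
Interpolate at f ≈ 0.636 with slerp weights a = sin((1−f)δ)/sin δ ≈ 1.107, b = sin(fδ)/sin δ ≈ 1.450.
p = a·p₁ + b·p₂ ≈ (-0.006, -0.798, -0.602); φ = arcsin(p_z) ≈ -37.03°, λ = atan2(p_y, p_x) ≈ -90.45°.

≈ lat 37°S, lon 90°W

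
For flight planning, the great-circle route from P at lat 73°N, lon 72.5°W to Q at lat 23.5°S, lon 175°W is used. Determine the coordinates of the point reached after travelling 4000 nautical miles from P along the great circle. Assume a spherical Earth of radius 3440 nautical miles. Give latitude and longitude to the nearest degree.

≈ lat 24°N, lon 160°W

Write both endpoints as unit vectors p₁, p₂ with components (cos φ cos λ, cos φ sin λ, sin φ).
The central angle between the endpoints is δ = arccos(p₁·p₂) ≈ 2.026 rad (116.1°). The total great-circle distance is δ·R ≈ 2.026 × 3440 ≈ 6968 nmi, so the target fraction is f = 4000/6968 ≈ 0.574.
Interpolate at f ≈ 0.574 with slerp weights a = sin((1−f)δ)/sin δ ≈ 0.846, b = sin(fδ)/sin δ ≈ 1.022.
p = a·p₁ + b·p₂ ≈ (-0.859, -0.317, 0.401); φ = arcsin(p_z) ≈ 23.66°, λ = atan2(p_y, p_x) ≈ -159.72°.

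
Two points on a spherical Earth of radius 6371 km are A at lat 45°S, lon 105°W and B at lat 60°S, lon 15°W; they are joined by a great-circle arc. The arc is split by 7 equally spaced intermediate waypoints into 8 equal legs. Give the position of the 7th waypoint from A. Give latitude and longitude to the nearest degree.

≈ lat 62°S, lon 28°W

From cos δ = sin φ₁ sin φ₂ + cos φ₁ cos φ₂ cos Δλ, the central angle is δ ≈ 0.912 rad (52.2°).
Interpolate at f = 7/8 with slerp weights a = sin((1−f)δ)/sin δ ≈ 0.144, b = sin(fδ)/sin δ ≈ 0.905.
p = a·p₁ + b·p₂ ≈ (0.411, -0.215, -0.886); φ = arcsin(p_z) ≈ -62.35°, λ = atan2(p_y, p_x) ≈ -27.66°.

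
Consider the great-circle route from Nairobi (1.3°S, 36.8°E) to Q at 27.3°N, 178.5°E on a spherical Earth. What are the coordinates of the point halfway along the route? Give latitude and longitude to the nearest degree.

≈ 35°N, 98°E

Write both endpoints as unit vectors p₁, p₂ with components (cos φ cos λ, cos φ sin λ, sin φ).
The central angle between the endpoints is δ = arccos(p₁·p₂) ≈ 2.357 rad (135.0°).
Interpolate at f = 1/2 with slerp weights a = sin((1−f)δ)/sin δ ≈ 1.308, b = sin(fδ)/sin δ ≈ 1.308.
p = a·p₁ + b·p₂ ≈ (-0.115, 0.814, 0.570); φ = arcsin(p_z) ≈ 34.76°, λ = atan2(p_y, p_x) ≈ 98.03°.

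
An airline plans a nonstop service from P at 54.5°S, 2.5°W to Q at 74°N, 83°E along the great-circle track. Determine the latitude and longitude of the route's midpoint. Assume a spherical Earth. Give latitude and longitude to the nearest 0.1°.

Write both endpoints as unit vectors p₁, p₂ with components (cos φ cos λ, cos φ sin λ, sin φ).
The central angle between the endpoints is δ = arccos(p₁·p₂) ≈ 2.450 rad (140.4°).
Interpolate at f = 1/2 with slerp weights a = sin((1−f)δ)/sin δ ≈ 1.474, b = sin(fδ)/sin δ ≈ 1.474.
p = a·p₁ + b·p₂ ≈ (0.905, 0.366, 0.217); φ = arcsin(p_z) ≈ 12.53°, λ = atan2(p_y, p_x) ≈ 22.02°.

≈ 12.5°N, 22.0°E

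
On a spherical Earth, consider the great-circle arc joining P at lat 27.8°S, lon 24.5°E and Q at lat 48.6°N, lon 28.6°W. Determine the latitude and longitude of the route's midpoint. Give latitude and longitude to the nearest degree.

≈ lat 12°N, lon 2°E

Write both endpoints as unit vectors p₁, p₂ with components (cos φ cos λ, cos φ sin λ, sin φ).
The central angle between the endpoints is δ = arccos(p₁·p₂) ≈ 1.569 rad (89.9°).
Interpolate at f = 1/2 with slerp weights a = sin((1−f)δ)/sin δ ≈ 0.707, b = sin(fδ)/sin δ ≈ 0.707.
p = a·p₁ + b·p₂ ≈ (0.979, 0.036, 0.200); φ = arcsin(p_z) ≈ 11.57°, λ = atan2(p_y, p_x) ≈ 2.08°.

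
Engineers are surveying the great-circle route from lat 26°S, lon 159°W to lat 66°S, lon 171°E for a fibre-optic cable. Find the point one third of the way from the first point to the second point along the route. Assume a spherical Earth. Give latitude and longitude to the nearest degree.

Convert each endpoint to a unit vector on the sphere (x = cos φ cos λ, y = cos φ sin λ, z = sin φ).
The central angle between the endpoints is δ = arccos(p₁·p₂) ≈ 0.771 rad (44.2°).
Interpolate at f = 1/3 with slerp weights a = sin((1−f)δ)/sin δ ≈ 0.706, b = sin(fδ)/sin δ ≈ 0.365.
p = a·p₁ + b·p₂ ≈ (-0.739, -0.204, -0.643); φ = arcsin(p_z) ≈ -39.98°, λ = atan2(p_y, p_x) ≈ -164.56°.

≈ lat 40°S, lon 165°W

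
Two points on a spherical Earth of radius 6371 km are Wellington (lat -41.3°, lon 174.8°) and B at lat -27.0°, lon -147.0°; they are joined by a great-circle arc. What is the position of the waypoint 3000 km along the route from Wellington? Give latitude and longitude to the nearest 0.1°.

≈ lat -31.0°, lon -154.1°

Write both endpoints as unit vectors p₁, p₂ with components (cos φ cos λ, cos φ sin λ, sin φ).
The central angle between the endpoints is δ = arccos(p₁·p₂) ≈ 0.599 rad (34.3°). The total great-circle distance is δ·R ≈ 0.599 × 6371 ≈ 3819 km, so the target fraction is f = 3000/3819 ≈ 0.786.
Interpolate at f ≈ 0.786 with slerp weights a = sin((1−f)δ)/sin δ ≈ 0.227, b = sin(fδ)/sin δ ≈ 0.804.
p = a·p₁ + b·p₂ ≈ (-0.771, -0.375, -0.515); φ = arcsin(p_z) ≈ -31.00°, λ = atan2(p_y, p_x) ≈ -154.07°.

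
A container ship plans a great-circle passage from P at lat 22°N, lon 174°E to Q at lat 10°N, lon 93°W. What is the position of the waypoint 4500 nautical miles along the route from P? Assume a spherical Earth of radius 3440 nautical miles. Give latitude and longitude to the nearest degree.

From cos δ = sin φ₁ sin φ₂ + cos φ₁ cos φ₂ cos Δλ, the central angle is δ ≈ 1.554 rad (89.0°). The total great-circle distance is δ·R ≈ 1.554 × 3440 ≈ 5344 nmi, so the target fraction is f = 4500/5344 ≈ 0.842.
Interpolate at f ≈ 0.842 with slerp weights a = sin((1−f)δ)/sin δ ≈ 0.243, b = sin(fδ)/sin δ ≈ 0.966.
p = a·p₁ + b·p₂ ≈ (-0.274, -0.926, 0.259); φ = arcsin(p_z) ≈ 15.00°, λ = atan2(p_y, p_x) ≈ -106.47°.

≈ lat 15°N, lon 106°W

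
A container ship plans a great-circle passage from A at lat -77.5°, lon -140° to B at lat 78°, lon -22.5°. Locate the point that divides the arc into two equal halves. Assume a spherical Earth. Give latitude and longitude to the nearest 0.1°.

≈ lat 0.5°, lon -83.1°

From cos δ = sin φ₁ sin φ₂ + cos φ₁ cos φ₂ cos Δλ, the central angle is δ ≈ 2.921 rad (167.4°).
Interpolate at f = 1/2 with slerp weights a = sin((1−f)δ)/sin δ ≈ 4.540, b = sin(fδ)/sin δ ≈ 4.540.
p = a·p₁ + b·p₂ ≈ (0.119, -0.993, 0.008); φ = arcsin(p_z) ≈ 0.48°, λ = atan2(p_y, p_x) ≈ -83.15°.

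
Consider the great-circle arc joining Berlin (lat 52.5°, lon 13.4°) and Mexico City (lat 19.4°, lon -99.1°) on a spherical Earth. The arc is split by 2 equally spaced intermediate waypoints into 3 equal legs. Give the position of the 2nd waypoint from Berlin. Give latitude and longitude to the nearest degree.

≈ lat 42°, lon -77°

Convert each endpoint to a unit vector on the sphere (x = cos φ cos λ, y = cos φ sin λ, z = sin φ).
The central angle between the endpoints is δ = arccos(p₁·p₂) ≈ 1.527 rad (87.5°).
Interpolate at f = 2/3 with slerp weights a = sin((1−f)δ)/sin δ ≈ 0.488, b = sin(fδ)/sin δ ≈ 0.852.
p = a·p₁ + b·p₂ ≈ (0.162, -0.725, 0.670); φ = arcsin(p_z) ≈ 42.06°, λ = atan2(p_y, p_x) ≈ -77.41°.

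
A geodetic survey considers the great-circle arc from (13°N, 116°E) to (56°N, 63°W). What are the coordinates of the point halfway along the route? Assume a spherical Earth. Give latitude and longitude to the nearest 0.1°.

≈ (68.5°N, 114.7°E)

Write both endpoints as unit vectors p₁, p₂ with components (cos φ cos λ, cos φ sin λ, sin φ).
The central angle between the endpoints is δ = arccos(p₁·p₂) ≈ 1.937 rad (111.0°).
Interpolate at f = 1/2 with slerp weights a = sin((1−f)δ)/sin δ ≈ 0.883, b = sin(fδ)/sin δ ≈ 0.883.
p = a·p₁ + b·p₂ ≈ (-0.153, 0.333, 0.930); φ = arcsin(p_z) ≈ 68.49°, λ = atan2(p_y, p_x) ≈ 114.65°.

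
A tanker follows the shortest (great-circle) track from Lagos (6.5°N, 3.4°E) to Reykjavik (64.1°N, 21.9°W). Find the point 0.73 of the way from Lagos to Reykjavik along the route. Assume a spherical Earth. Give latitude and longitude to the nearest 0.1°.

≈ 49.1°N, 9.8°W

Write both endpoints as unit vectors p₁, p₂ with components (cos φ cos λ, cos φ sin λ, sin φ).
The central angle between the endpoints is δ = arccos(p₁·p₂) ≈ 1.054 rad (60.4°).
Interpolate at f = 0.73 with slerp weights a = sin((1−f)δ)/sin δ ≈ 0.323, b = sin(fδ)/sin δ ≈ 0.800.
p = a·p₁ + b·p₂ ≈ (0.645, -0.111, 0.756); φ = arcsin(p_z) ≈ 49.15°, λ = atan2(p_y, p_x) ≈ -9.80°.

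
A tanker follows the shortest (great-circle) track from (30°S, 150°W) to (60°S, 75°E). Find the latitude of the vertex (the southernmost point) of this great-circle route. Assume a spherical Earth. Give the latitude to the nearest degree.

The great circle lies in the plane with unit normal n̂ = (p₁ × p₂)/|p₁ × p₂|.
Here n̂_z ≈ -0.309; the vertex latitude is φ_max = arccos|n̂_z| ≈ 72.0°.
Check via Clairaut: cos φ_max = |cos φ₁| · sin C = cos(30.0°)·sin(159.1°) ≈ 0.309, again giving ≈ 72.0°.

≈ 72°S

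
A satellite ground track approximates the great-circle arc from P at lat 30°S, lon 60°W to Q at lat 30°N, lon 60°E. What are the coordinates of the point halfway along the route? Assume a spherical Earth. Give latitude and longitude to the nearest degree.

The haversine formula gives a central angle δ ≈ 2.246 rad (128.7°) between the endpoints.
Interpolate at f = 1/2 with slerp weights a = sin((1−f)δ)/sin δ ≈ 1.155, b = sin(fδ)/sin δ ≈ 1.155.
p = a·p₁ + b·p₂ ≈ (1.000, 0.000, 0.000); φ = arcsin(p_z) ≈ 0.00°, λ = atan2(p_y, p_x) ≈ 0.00°.

≈ lat 0°N, lon 0°E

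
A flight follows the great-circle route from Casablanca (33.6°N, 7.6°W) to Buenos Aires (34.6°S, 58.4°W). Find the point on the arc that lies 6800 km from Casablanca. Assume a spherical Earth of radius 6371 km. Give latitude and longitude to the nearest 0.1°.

The haversine formula gives a central angle δ ≈ 1.451 rad (83.2°) between the endpoints. The total great-circle distance is δ·R ≈ 1.451 × 6371 ≈ 9247 km, so the target fraction is f = 6800/9247 ≈ 0.735.
Interpolate at f ≈ 0.735 with slerp weights a = sin((1−f)δ)/sin δ ≈ 0.377, b = sin(fδ)/sin δ ≈ 0.882.
p = a·p₁ + b·p₂ ≈ (0.692, -0.660, -0.292); φ = arcsin(p_z) ≈ -16.98°, λ = atan2(p_y, p_x) ≈ -43.64°.

≈ (17.0°S, 43.6°W)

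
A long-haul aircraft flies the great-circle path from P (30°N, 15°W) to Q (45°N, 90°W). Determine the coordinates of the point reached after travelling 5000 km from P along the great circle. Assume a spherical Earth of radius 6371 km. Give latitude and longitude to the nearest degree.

≈ (46°N, 70°W)

The haversine formula gives a central angle δ ≈ 1.033 rad (59.2°) between the endpoints. The total great-circle distance is δ·R ≈ 1.033 × 6371 ≈ 6583 km, so the target fraction is f = 5000/6583 ≈ 0.760.
Interpolate at f ≈ 0.760 with slerp weights a = sin((1−f)δ)/sin δ ≈ 0.286, b = sin(fδ)/sin δ ≈ 0.823.
p = a·p₁ + b·p₂ ≈ (0.239, -0.646, 0.725); φ = arcsin(p_z) ≈ 46.46°, λ = atan2(p_y, p_x) ≈ -69.66°.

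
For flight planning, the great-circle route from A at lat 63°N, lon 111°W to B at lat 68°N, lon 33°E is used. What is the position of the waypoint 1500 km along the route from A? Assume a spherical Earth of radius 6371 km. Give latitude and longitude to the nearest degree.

The haversine formula gives a central angle δ ≈ 0.811 rad (46.5°) between the endpoints. The total great-circle distance is δ·R ≈ 0.811 × 6371 ≈ 5169 km, so the target fraction is f = 1500/5169 ≈ 0.290.
Interpolate at f ≈ 0.290 with slerp weights a = sin((1−f)δ)/sin δ ≈ 0.751, b = sin(fδ)/sin δ ≈ 0.322.
p = a·p₁ + b·p₂ ≈ (-0.021, -0.253, 0.967); φ = arcsin(p_z) ≈ 75.31°, λ = atan2(p_y, p_x) ≈ -94.78°.

≈ lat 75°N, lon 95°W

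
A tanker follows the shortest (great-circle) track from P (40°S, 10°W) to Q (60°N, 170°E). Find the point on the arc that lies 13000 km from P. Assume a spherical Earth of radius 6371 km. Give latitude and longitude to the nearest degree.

The haversine formula gives a central angle δ ≈ 2.793 rad (160.0°) between the endpoints. The total great-circle distance is δ·R ≈ 2.793 × 6371 ≈ 17791 km, so the target fraction is f = 13000/17791 ≈ 0.731.
Interpolate at f ≈ 0.731 with slerp weights a = sin((1−f)δ)/sin δ ≈ 1.997, b = sin(fδ)/sin δ ≈ 2.607.
p = a·p₁ + b·p₂ ≈ (0.223, -0.039, 0.974); φ = arcsin(p_z) ≈ 76.91°, λ = atan2(p_y, p_x) ≈ -10.00°.

≈ (77°N, 10°W)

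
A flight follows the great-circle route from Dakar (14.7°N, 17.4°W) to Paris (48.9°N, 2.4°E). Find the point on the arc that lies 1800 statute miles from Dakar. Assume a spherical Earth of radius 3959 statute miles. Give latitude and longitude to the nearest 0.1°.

Convert each endpoint to a unit vector on the sphere (x = cos φ cos λ, y = cos φ sin λ, z = sin φ).
The central angle between the endpoints is δ = arccos(p₁·p₂) ≈ 0.661 rad (37.9°). The total great-circle distance is δ·R ≈ 0.661 × 3959 ≈ 2616 mi, so the target fraction is f = 1800/2616 ≈ 0.688.
Interpolate at f ≈ 0.688 with slerp weights a = sin((1−f)δ)/sin δ ≈ 0.334, b = sin(fδ)/sin δ ≈ 0.716.
p = a·p₁ + b·p₂ ≈ (0.778, -0.077, 0.624); φ = arcsin(p_z) ≈ 38.60°, λ = atan2(p_y, p_x) ≈ -5.64°.

≈ (38.6°N, 5.6°W)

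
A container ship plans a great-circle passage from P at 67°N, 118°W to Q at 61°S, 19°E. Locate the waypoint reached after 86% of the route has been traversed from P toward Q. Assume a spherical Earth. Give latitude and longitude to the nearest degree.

Write both endpoints as unit vectors p₁, p₂ with components (cos φ cos λ, cos φ sin λ, sin φ).
The central angle between the endpoints is δ = arccos(p₁·p₂) ≈ 2.804 rad (160.7°).
Interpolate at f = 0.86 with slerp weights a = sin((1−f)δ)/sin δ ≈ 1.156, b = sin(fδ)/sin δ ≈ 2.015.
p = a·p₁ + b·p₂ ≈ (0.711, -0.081, -0.698); φ = arcsin(p_z) ≈ -44.27°, λ = atan2(p_y, p_x) ≈ -6.48°.

≈ 44°S, 6°W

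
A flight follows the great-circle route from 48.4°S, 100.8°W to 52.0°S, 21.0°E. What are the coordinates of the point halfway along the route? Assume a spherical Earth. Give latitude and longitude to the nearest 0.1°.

Convert each endpoint to a unit vector on the sphere (x = cos φ cos λ, y = cos φ sin λ, z = sin φ).
The central angle between the endpoints is δ = arccos(p₁·p₂) ≈ 1.188 rad (68.0°).
Interpolate at f = 1/2 with slerp weights a = sin((1−f)δ)/sin δ ≈ 0.603, b = sin(fδ)/sin δ ≈ 0.603.
p = a·p₁ + b·p₂ ≈ (0.272, -0.260, -0.927); φ = arcsin(p_z) ≈ -67.90°, λ = atan2(p_y, p_x) ≈ -43.78°.

≈ 67.9°S, 43.8°W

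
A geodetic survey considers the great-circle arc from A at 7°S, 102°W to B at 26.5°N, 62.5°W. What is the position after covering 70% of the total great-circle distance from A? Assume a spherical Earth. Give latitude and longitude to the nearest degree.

≈ 17°N, 75°W

Write both endpoints as unit vectors p₁, p₂ with components (cos φ cos λ, cos φ sin λ, sin φ).
The central angle between the endpoints is δ = arccos(p₁·p₂) ≈ 0.888 rad (50.9°).
Interpolate at f = 0.70 with slerp weights a = sin((1−f)δ)/sin δ ≈ 0.339, b = sin(fδ)/sin δ ≈ 0.751.
p = a·p₁ + b·p₂ ≈ (0.240, -0.925, 0.294); φ = arcsin(p_z) ≈ 17.07°, λ = atan2(p_y, p_x) ≈ -75.45°.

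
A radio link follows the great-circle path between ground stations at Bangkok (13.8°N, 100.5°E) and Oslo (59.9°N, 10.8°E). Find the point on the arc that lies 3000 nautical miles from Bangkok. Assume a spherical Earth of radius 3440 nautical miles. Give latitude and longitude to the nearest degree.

Convert each endpoint to a unit vector on the sphere (x = cos φ cos λ, y = cos φ sin λ, z = sin φ).
The central angle between the endpoints is δ = arccos(p₁·p₂) ≈ 1.360 rad (77.9°). The total great-circle distance is δ·R ≈ 1.360 × 3440 ≈ 4680 nmi, so the target fraction is f = 3000/4680 ≈ 0.641.
Interpolate at f ≈ 0.641 with slerp weights a = sin((1−f)δ)/sin δ ≈ 0.480, b = sin(fδ)/sin δ ≈ 0.783.
p = a·p₁ + b·p₂ ≈ (0.301, 0.532, 0.792); φ = arcsin(p_z) ≈ 52.35°, λ = atan2(p_y, p_x) ≈ 60.49°.

≈ (52°N, 60°E)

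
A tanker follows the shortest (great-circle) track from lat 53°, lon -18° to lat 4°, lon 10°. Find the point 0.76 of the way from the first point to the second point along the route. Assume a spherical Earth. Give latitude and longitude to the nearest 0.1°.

Write both endpoints as unit vectors p₁, p₂ with components (cos φ cos λ, cos φ sin λ, sin φ).
The central angle between the endpoints is δ = arccos(p₁·p₂) ≈ 0.945 rad (54.1°).
Interpolate at f = 0.76 with slerp weights a = sin((1−f)δ)/sin δ ≈ 0.277, b = sin(fδ)/sin δ ≈ 0.812.
p = a·p₁ + b·p₂ ≈ (0.956, 0.089, 0.278); φ = arcsin(p_z) ≈ 16.15°, λ = atan2(p_y, p_x) ≈ 5.32°.

≈ lat 16.2°, lon 5.3°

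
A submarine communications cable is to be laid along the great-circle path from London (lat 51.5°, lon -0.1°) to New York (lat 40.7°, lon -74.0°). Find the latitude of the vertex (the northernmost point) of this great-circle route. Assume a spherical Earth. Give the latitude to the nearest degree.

The great circle lies in the plane with unit normal n̂ = (p₁ × p₂)/|p₁ × p₂|.
Here n̂_z ≈ -0.591; the vertex latitude is φ_max = arccos|n̂_z| ≈ 53.8°.
Check via Clairaut: cos φ_max = |cos φ₁| · sin C = cos(51.5°)·sin(71.7°) ≈ 0.591, again giving ≈ 53.8°.

≈ 54°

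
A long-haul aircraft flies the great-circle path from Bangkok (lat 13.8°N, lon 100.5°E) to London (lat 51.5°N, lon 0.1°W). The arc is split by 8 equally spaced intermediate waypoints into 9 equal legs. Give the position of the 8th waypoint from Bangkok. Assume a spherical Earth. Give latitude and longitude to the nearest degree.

From cos δ = sin φ₁ sin φ₂ + cos φ₁ cos φ₂ cos Δλ, the central angle is δ ≈ 1.495 rad (85.7°).
Interpolate at f = 8/9 with slerp weights a = sin((1−f)δ)/sin δ ≈ 0.166, b = sin(fδ)/sin δ ≈ 0.974.
p = a·p₁ + b·p₂ ≈ (0.577, 0.157, 0.802); φ = arcsin(p_z) ≈ 53.28°, λ = atan2(p_y, p_x) ≈ 15.25°.

≈ lat 53°N, lon 15°E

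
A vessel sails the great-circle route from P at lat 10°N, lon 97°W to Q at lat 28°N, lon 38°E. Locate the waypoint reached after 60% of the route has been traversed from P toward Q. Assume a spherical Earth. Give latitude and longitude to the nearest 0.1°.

≈ lat 43.3°N, lon 20.5°W

From cos δ = sin φ₁ sin φ₂ + cos φ₁ cos φ₂ cos Δλ, the central angle is δ ≈ 2.133 rad (122.2°).
Interpolate at f = 0.60 with slerp weights a = sin((1−f)δ)/sin δ ≈ 0.891, b = sin(fδ)/sin δ ≈ 1.133.
p = a·p₁ + b·p₂ ≈ (0.681, -0.255, 0.686); φ = arcsin(p_z) ≈ 43.34°, λ = atan2(p_y, p_x) ≈ -20.53°.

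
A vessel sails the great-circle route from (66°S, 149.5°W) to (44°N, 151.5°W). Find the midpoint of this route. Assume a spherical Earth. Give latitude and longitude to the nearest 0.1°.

≈ (11.0°S, 150.8°W)

Write both endpoints as unit vectors p₁, p₂ with components (cos φ cos λ, cos φ sin λ, sin φ).
The central angle between the endpoints is δ = arccos(p₁·p₂) ≈ 1.920 rad (110.0°).
Interpolate at f = 1/2 with slerp weights a = sin((1−f)δ)/sin δ ≈ 0.872, b = sin(fδ)/sin δ ≈ 0.872.
p = a·p₁ + b·p₂ ≈ (-0.857, -0.479, -0.191); φ = arcsin(p_z) ≈ -11.00°, λ = atan2(p_y, p_x) ≈ -150.78°.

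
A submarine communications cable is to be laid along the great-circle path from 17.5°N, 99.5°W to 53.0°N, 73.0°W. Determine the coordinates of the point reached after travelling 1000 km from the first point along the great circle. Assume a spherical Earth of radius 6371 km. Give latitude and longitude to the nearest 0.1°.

From cos δ = sin φ₁ sin φ₂ + cos φ₁ cos φ₂ cos Δλ, the central angle is δ ≈ 0.717 rad (41.1°). The total great-circle distance is δ·R ≈ 0.717 × 6371 ≈ 4568 km, so the target fraction is f = 1000/4568 ≈ 0.219.
Interpolate at f ≈ 0.219 with slerp weights a = sin((1−f)δ)/sin δ ≈ 0.808, b = sin(fδ)/sin δ ≈ 0.238.
p = a·p₁ + b·p₂ ≈ (-0.085, -0.897, 0.433); φ = arcsin(p_z) ≈ 25.66°, λ = atan2(p_y, p_x) ≈ -95.44°.

≈ 25.7°N, 95.4°W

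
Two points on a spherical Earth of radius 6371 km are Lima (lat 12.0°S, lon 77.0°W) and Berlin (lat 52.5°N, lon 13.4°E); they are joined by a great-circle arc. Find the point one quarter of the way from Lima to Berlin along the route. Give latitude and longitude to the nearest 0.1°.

≈ lat 7.8°N, lon 61.8°W

Write both endpoints as unit vectors p₁, p₂ with components (cos φ cos λ, cos φ sin λ, sin φ).
The central angle between the endpoints is δ = arccos(p₁·p₂) ≈ 1.741 rad (99.7°).
Interpolate at f = 1/4 with slerp weights a = sin((1−f)δ)/sin δ ≈ 0.979, b = sin(fδ)/sin δ ≈ 0.428.
p = a·p₁ + b·p₂ ≈ (0.469, -0.873, 0.136); φ = arcsin(p_z) ≈ 7.80°, λ = atan2(p_y, p_x) ≈ -61.76°.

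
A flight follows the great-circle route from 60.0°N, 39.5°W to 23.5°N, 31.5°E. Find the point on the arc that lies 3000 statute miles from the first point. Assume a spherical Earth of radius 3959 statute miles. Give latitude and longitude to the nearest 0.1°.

From cos δ = sin φ₁ sin φ₂ + cos φ₁ cos φ₂ cos Δλ, the central angle is δ ≈ 1.053 rad (60.4°). The total great-circle distance is δ·R ≈ 1.053 × 3959 ≈ 4170 mi, so the target fraction is f = 3000/4170 ≈ 0.719.
Interpolate at f ≈ 0.719 with slerp weights a = sin((1−f)δ)/sin δ ≈ 0.335, b = sin(fδ)/sin δ ≈ 0.791.
p = a·p₁ + b·p₂ ≈ (0.748, 0.272, 0.606); φ = arcsin(p_z) ≈ 37.28°, λ = atan2(p_y, p_x) ≈ 20.01°.

≈ 37.3°N, 20.0°E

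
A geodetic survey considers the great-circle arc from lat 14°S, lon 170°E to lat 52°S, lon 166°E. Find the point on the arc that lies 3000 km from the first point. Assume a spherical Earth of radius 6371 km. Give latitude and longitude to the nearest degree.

The haversine formula gives a central angle δ ≈ 0.666 rad (38.1°) between the endpoints. The total great-circle distance is δ·R ≈ 0.666 × 6371 ≈ 4240 km, so the target fraction is f = 3000/4240 ≈ 0.707.
Interpolate at f ≈ 0.707 with slerp weights a = sin((1−f)δ)/sin δ ≈ 0.313, b = sin(fδ)/sin δ ≈ 0.735.
p = a·p₁ + b·p₂ ≈ (-0.738, 0.162, -0.655); φ = arcsin(p_z) ≈ -40.90°, λ = atan2(p_y, p_x) ≈ 167.61°.

≈ lat 41°S, lon 168°E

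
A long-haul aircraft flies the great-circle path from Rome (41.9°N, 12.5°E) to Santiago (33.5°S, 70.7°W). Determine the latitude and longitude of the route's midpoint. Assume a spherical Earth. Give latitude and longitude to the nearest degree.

≈ (6°N, 32°W)

Write both endpoints as unit vectors p₁, p₂ with components (cos φ cos λ, cos φ sin λ, sin φ).
The central angle between the endpoints is δ = arccos(p₁·p₂) ≈ 1.870 rad (107.2°).
Interpolate at f = 1/2 with slerp weights a = sin((1−f)δ)/sin δ ≈ 0.842, b = sin(fδ)/sin δ ≈ 0.842.
p = a·p₁ + b·p₂ ≈ (0.844, -0.527, 0.098); φ = arcsin(p_z) ≈ 5.60°, λ = atan2(p_y, p_x) ≈ -31.98°.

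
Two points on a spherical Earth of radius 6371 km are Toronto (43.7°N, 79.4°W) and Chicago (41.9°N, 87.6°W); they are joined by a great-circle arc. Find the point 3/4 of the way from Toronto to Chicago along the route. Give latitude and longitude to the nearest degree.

≈ (42°N, 86°W)

From cos δ = sin φ₁ sin φ₂ + cos φ₁ cos φ₂ cos Δλ, the central angle is δ ≈ 0.110 rad (6.3°).
Interpolate at f = 3/4 with slerp weights a = sin((1−f)δ)/sin δ ≈ 0.250, b = sin(fδ)/sin δ ≈ 0.751.
p = a·p₁ + b·p₂ ≈ (0.057, -0.736, 0.674); φ = arcsin(p_z) ≈ 42.40°, λ = atan2(p_y, p_x) ≈ -85.60°.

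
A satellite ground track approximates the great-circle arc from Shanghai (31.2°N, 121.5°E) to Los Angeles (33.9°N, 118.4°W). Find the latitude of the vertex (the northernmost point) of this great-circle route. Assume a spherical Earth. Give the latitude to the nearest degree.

≈ 52°N

The great circle lies in the plane with unit normal n̂ = (p₁ × p₂)/|p₁ × p₂|.
Here n̂_z ≈ +0.616; the vertex latitude is φ_max = arccos|n̂_z| ≈ 52.0°.
Check via Clairaut: cos φ_max = |cos φ₁| · sin C = cos(31.2°)·sin(46.0°) ≈ 0.616, again giving ≈ 52.0°.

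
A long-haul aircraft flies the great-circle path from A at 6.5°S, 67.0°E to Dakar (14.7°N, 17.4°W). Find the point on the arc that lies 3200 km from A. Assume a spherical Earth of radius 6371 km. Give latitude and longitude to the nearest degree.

Write both endpoints as unit vectors p₁, p₂ with components (cos φ cos λ, cos φ sin λ, sin φ).
The central angle between the endpoints is δ = arccos(p₁·p₂) ≈ 1.506 rad (86.3°). The total great-circle distance is δ·R ≈ 1.506 × 6371 ≈ 9593 km, so the target fraction is f = 3200/9593 ≈ 0.334.
Interpolate at f ≈ 0.334 with slerp weights a = sin((1−f)δ)/sin δ ≈ 0.845, b = sin(fδ)/sin δ ≈ 0.482.
p = a·p₁ + b·p₂ ≈ (0.773, 0.633, 0.027); φ = arcsin(p_z) ≈ 1.53°, λ = atan2(p_y, p_x) ≈ 39.32°.

≈ 2°N, 39°E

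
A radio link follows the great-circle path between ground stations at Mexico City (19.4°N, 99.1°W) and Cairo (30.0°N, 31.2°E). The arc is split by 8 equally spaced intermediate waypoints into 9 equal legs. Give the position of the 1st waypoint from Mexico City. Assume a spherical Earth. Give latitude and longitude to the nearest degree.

Write both endpoints as unit vectors p₁, p₂ with components (cos φ cos λ, cos φ sin λ, sin φ).
The central angle between the endpoints is δ = arccos(p₁·p₂) ≈ 1.941 rad (111.2°).
Interpolate at f = 1/9 with slerp weights a = sin((1−f)δ)/sin δ ≈ 1.060, b = sin(fδ)/sin δ ≈ 0.230.
p = a·p₁ + b·p₂ ≈ (0.012, -0.884, 0.467); φ = arcsin(p_z) ≈ 27.83°, λ = atan2(p_y, p_x) ≈ -89.22°.

≈ 28°N, 89°W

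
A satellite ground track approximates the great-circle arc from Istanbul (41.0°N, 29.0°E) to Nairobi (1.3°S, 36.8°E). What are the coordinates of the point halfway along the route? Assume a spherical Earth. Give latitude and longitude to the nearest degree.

≈ 20°N, 33°E

Convert each endpoint to a unit vector on the sphere (x = cos φ cos λ, y = cos φ sin λ, z = sin φ).
The central angle between the endpoints is δ = arccos(p₁·p₂) ≈ 0.749 rad (42.9°).
Interpolate at f = 1/2 with slerp weights a = sin((1−f)δ)/sin δ ≈ 0.537, b = sin(fδ)/sin δ ≈ 0.537.
p = a·p₁ + b·p₂ ≈ (0.785, 0.518, 0.340); φ = arcsin(p_z) ≈ 19.89°, λ = atan2(p_y, p_x) ≈ 33.45°.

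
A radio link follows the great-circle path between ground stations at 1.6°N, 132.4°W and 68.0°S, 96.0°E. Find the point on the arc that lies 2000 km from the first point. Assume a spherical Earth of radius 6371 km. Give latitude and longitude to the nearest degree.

From cos δ = sin φ₁ sin φ₂ + cos φ₁ cos φ₂ cos Δλ, the central angle is δ ≈ 1.849 rad (105.9°). The total great-circle distance is δ·R ≈ 1.849 × 6371 ≈ 11779 km, so the target fraction is f = 2000/11779 ≈ 0.170.
Interpolate at f ≈ 0.170 with slerp weights a = sin((1−f)δ)/sin δ ≈ 1.039, b = sin(fδ)/sin δ ≈ 0.321.
p = a·p₁ + b·p₂ ≈ (-0.713, -0.648, -0.269); φ = arcsin(p_z) ≈ -15.59°, λ = atan2(p_y, p_x) ≈ -137.76°.

≈ 16°S, 138°W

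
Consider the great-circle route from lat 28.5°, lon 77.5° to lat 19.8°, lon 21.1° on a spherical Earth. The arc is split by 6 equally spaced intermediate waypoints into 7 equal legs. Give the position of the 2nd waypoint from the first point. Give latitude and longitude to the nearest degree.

Write both endpoints as unit vectors p₁, p₂ with components (cos φ cos λ, cos φ sin λ, sin φ).
The central angle between the endpoints is δ = arccos(p₁·p₂) ≈ 0.903 rad (51.7°).
Interpolate at f = 2/7 with slerp weights a = sin((1−f)δ)/sin δ ≈ 0.766, b = sin(fδ)/sin δ ≈ 0.325.
p = a·p₁ + b·p₂ ≈ (0.431, 0.767, 0.475); φ = arcsin(p_z) ≈ 28.39°, λ = atan2(p_y, p_x) ≈ 60.67°.

≈ lat 28°, lon 61°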